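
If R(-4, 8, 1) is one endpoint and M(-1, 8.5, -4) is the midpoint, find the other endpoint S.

S = 2M - R
  = (2·(-1) - (-4), 2·8.5 - 8, 2·(-4) - 1)
  = (-2 + 4, 17 - 8, -8 - 1)
  = (2, 9, -9)

(2, 9, -9)


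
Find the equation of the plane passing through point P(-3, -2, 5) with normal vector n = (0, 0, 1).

The plane through P with normal n = (a, b, c) satisfies n·(r - P) = 0,
i.e. ax + by + cz = a·x₀ + b·y₀ + c·z₀.
d = 0·(-3) + 0·(-2) + 1·5
  = 0 + 0 + 5
  = 5
Equation: z = 5

z = 5


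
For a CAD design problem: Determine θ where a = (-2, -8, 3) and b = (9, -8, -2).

a·b = (-2)·9 + (-8)·(-8) + 3·(-2) = -18 + 64 - 6 = 40
|a| = √((-2)² + (-8)² + 3²) = √77 ≈ 8.775
|b| = √(9² + (-8)² + (-2)²) = √149 ≈ 12.21
cos θ = (a·b)/(|a||b|) = 40/(8.775·12.21) ≈ 0.3734
θ = arccos(0.3734) ≈ 68.07°

68.07°


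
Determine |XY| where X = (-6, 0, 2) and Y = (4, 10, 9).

d = √[(x₂-x₁)² + (y₂-y₁)² + (z₂-z₁)²]
  = √[10² + 10² + 7²]
  = √[100 + 100 + 49]
  = √249
  ≈ 15.78

15.78


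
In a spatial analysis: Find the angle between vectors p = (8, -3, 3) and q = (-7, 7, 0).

p·q = 8·(-7) + (-3)·7 + 3·0 = -56 - 21 + 0 = -77
|p| = √(8² + (-3)² + 3²) = √82 ≈ 9.055
|q| = √((-7)² + 7² + 0²) = √98 ≈ 9.899
cos θ = (p·q)/(|p||q|) = -77/(9.055·9.899) ≈ -0.859
θ = arccos(-0.859) ≈ 149.2°

149.2°


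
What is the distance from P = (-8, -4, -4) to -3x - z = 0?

distance = |a·x₀ + b·y₀ + c·z₀ - d| / √(a² + b² + c²)
  = |(-3)·(-8) + 0·(-4) + (-1)·(-4) - 0| / √((-3)² + 0² + (-1)²)
  = |24 + 0 + 4 + 0| / √(9 + 0 + 1)
  = |28| / √10
  = 28 / 3.162
  ≈ 8.854

8.854


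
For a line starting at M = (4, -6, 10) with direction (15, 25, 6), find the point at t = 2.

P(t) = M + t·d
  = (4 + 15·2, -6 + 25·2, 10 + 6·2)
  = (4 + 30, -6 + 50, 10 + 12)
  = (34, 44, 22)

(34, 44, 22)


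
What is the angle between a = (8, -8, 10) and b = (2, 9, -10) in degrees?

a·b = 8·2 + (-8)·9 + 10·(-10) = 16 - 72 - 100 = -156
|a| = √(8² + (-8)² + 10²) = √228 ≈ 15.1
|b| = √(2² + 9² + (-10)²) = √185 ≈ 13.6
cos θ = (a·b)/(|a||b|) = -156/(15.1·13.6) ≈ -0.7596
θ = arccos(-0.7596) ≈ 139.4°

139.4°


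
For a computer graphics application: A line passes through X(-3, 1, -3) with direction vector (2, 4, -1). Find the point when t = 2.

P(t) = X + t·d
  = (-3 + 2·2, 1 + 4·2, -3 + (-1)·2)
  = (-3 + 4, 1 + 8, -3 - 2)
  = (1, 9, -5)

(1, 9, -5)


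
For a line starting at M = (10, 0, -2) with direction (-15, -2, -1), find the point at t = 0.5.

P(t) = M + t·d
  = (10 + (-15)·0.5, 0 + (-2)·0.5, -2 + (-1)·0.5)
  = (10 - 7.5, 0 - 1, -2 - 0.5)
  = (2.5, -1, -2.5)

(2.5, -1, -2.5)


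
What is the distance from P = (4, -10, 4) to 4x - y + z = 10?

distance = |a·x₀ + b·y₀ + c·z₀ - d| / √(a² + b² + c²)
  = |4·4 + (-1)·(-10) + 1·4 - 10| / √(4² + (-1)² + 1²)
  = |16 + 10 + 4 - 10| / √(16 + 1 + 1)
  = |20| / √18
  = 20 / 4.243
  ≈ 4.714

4.714


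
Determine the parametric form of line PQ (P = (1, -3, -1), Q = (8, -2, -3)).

Direction vector d = Q - P = (8 - 1, -2 + 3, -3 + 1) = (7, 1, -2)
Parametric form r = P + t·d:
x = 1 + 7t, y = -3 + t, z = -1 - 2t

x = 1 + 7t, y = -3 + t, z = -1 - 2t


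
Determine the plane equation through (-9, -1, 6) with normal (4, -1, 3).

The plane through P with normal n = (a, b, c) satisfies n·(r - P) = 0,
i.e. ax + by + cz = a·x₀ + b·y₀ + c·z₀.
d = 4·(-9) + (-1)·(-1) + 3·6
  = -36 + 1 + 18
  = -17
Equation: 4x - y + 3z = -17

4x - y + 3z = -17


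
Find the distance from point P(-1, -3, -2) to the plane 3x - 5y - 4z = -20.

distance = |a·x₀ + b·y₀ + c·z₀ - d| / √(a² + b² + c²)
  = |3·(-1) + (-5)·(-3) + (-4)·(-2) - (-20)| / √(3² + (-5)² + (-4)²)
  = |-3 + 15 + 8 + 20| / √(9 + 25 + 16)
  = |40| / √50
  = 40 / 7.071
  ≈ 5.657

5.657


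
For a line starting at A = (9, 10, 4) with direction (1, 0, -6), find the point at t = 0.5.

P(t) = A + t·d
  = (9 + 1·0.5, 10 + 0·0.5, 4 + (-6)·0.5)
  = (9 + 0.5, 10 + 0, 4 - 3)
  = (9.5, 10, 1)

(9.5, 10, 1)


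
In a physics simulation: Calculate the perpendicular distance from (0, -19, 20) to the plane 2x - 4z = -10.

distance = |a·x₀ + b·y₀ + c·z₀ - d| / √(a² + b² + c²)
  = |2·0 + 0·(-19) + (-4)·20 - (-10)| / √(2² + 0² + (-4)²)
  = |0 + 0 - 80 + 10| / √(4 + 0 + 16)
  = |-70| / √20
  = 70 / 4.472
  ≈ 15.65

15.65


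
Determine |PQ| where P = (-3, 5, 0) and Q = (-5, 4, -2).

d = √[(x₂-x₁)² + (y₂-y₁)² + (z₂-z₁)²]
  = √[(-2)² + (-1)² + (-2)²]
  = √[4 + 1 + 4]
  = √9
  ≈ 3

3


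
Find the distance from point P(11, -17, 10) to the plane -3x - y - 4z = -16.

distance = |a·x₀ + b·y₀ + c·z₀ - d| / √(a² + b² + c²)
  = |(-3)·11 + (-1)·(-17) + (-4)·10 - (-16)| / √((-3)² + (-1)² + (-4)²)
  = |-33 + 17 - 40 + 16| / √(9 + 1 + 16)
  = |-40| / √26
  = 40 / 5.099
  ≈ 7.845

7.845


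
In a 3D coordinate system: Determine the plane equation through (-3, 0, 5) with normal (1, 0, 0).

The plane through P with normal n = (a, b, c) satisfies n·(r - P) = 0,
i.e. ax + by + cz = a·x₀ + b·y₀ + c·z₀.
d = 1·(-3) + 0·0 + 0·5
  = -3 + 0 + 0
  = -3
Equation: x = -3

x = -3


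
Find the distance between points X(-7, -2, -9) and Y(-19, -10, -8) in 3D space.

d = √[(x₂-x₁)² + (y₂-y₁)² + (z₂-z₁)²]
  = √[(-12)² + (-8)² + 1²]
  = √[144 + 64 + 1]
  = √209
  ≈ 14.46

14.46


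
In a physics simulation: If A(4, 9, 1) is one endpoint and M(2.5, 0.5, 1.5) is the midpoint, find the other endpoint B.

B = 2M - A
  = (2·2.5 - 4, 2·0.5 - 9, 2·1.5 - 1)
  = (5 - 4, 1 - 9, 3 - 1)
  = (1, -8, 2)

(1, -8, 2)


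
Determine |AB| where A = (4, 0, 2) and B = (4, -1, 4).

d = √[(x₂-x₁)² + (y₂-y₁)² + (z₂-z₁)²]
  = √[0² + (-1)² + 2²]
  = √[0 + 1 + 4]
  = √5
  ≈ 2.236

2.236


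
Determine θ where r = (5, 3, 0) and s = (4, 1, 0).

r·s = 5·4 + 3·1 + 0·0 = 20 + 3 + 0 = 23
|r| = √(5² + 3² + 0²) = √34 ≈ 5.831
|s| = √(4² + 1² + 0²) = √17 ≈ 4.123
cos θ = (r·s)/(|r||s|) = 23/(5.831·4.123) ≈ 0.9567
θ = arccos(0.9567) ≈ 16.93°

16.93°


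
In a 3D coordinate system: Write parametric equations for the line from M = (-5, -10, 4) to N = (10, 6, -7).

Direction vector d = N - M = (10 + 5, 6 + 10, -7 - 4) = (15, 16, -11)
Parametric form r = M + t·d:
x = -5 + 15t, y = -10 + 16t, z = 4 - 11t

x = -5 + 15t, y = -10 + 16t, z = 4 - 11t


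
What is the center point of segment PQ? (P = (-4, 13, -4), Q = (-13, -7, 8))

M = ((x₁+x₂)/2, (y₁+y₂)/2, (z₁+z₂)/2)
  = ((-4 - 13)/2, (13 - 7)/2, (-4 + 8)/2)
  = (-17/2, 6/2, 4/2)
  = (-8.5, 3, 2)

(-8.5, 3, 2)


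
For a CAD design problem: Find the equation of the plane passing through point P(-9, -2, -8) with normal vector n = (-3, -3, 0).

The plane through P with normal n = (a, b, c) satisfies n·(r - P) = 0,
i.e. ax + by + cz = a·x₀ + b·y₀ + c·z₀.
d = (-3)·(-9) + (-3)·(-2) + 0·(-8)
  = 27 + 6 + 0
  = 33
Equation: -3x - 3y = 33

-3x - 3y = 33


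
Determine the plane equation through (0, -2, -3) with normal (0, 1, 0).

The plane through P with normal n = (a, b, c) satisfies n·(r - P) = 0,
i.e. ax + by + cz = a·x₀ + b·y₀ + c·z₀.
d = 0·0 + 1·(-2) + 0·(-3)
  = 0 - 2 + 0
  = -2
Equation: y = -2

y = -2


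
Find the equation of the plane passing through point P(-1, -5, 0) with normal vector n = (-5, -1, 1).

The plane through P with normal n = (a, b, c) satisfies n·(r - P) = 0,
i.e. ax + by + cz = a·x₀ + b·y₀ + c·z₀.
d = (-5)·(-1) + (-1)·(-5) + 1·0
  = 5 + 5 + 0
  = 10
Equation: -5x - y + z = 10

-5x - y + z = 10


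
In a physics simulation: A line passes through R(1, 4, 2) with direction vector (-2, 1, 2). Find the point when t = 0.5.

P(t) = R + t·d
  = (1 + (-2)·0.5, 4 + 1·0.5, 2 + 2·0.5)
  = (1 - 1, 4 + 0.5, 2 + 1)
  = (0, 4.5, 3)

(0, 4.5, 3)


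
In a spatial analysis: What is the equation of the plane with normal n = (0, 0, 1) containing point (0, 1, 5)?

The plane through P with normal n = (a, b, c) satisfies n·(r - P) = 0,
i.e. ax + by + cz = a·x₀ + b·y₀ + c·z₀.
d = 0·0 + 0·1 + 1·5
  = 0 + 0 + 5
  = 5
Equation: z = 5

z = 5


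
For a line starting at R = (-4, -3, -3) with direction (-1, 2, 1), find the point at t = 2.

P(t) = R + t·d
  = (-4 + (-1)·2, -3 + 2·2, -3 + 1·2)
  = (-4 - 2, -3 + 4, -3 + 2)
  = (-6, 1, -1)

(-6, 1, -1)


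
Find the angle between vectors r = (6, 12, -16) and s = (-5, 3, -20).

r·s = 6·(-5) + 12·3 + (-16)·(-20) = -30 + 36 + 320 = 326
|r| = √(6² + 12² + (-16)²) = √436 ≈ 20.88
|s| = √((-5)² + 3² + (-20)²) = √434 ≈ 20.83
cos θ = (r·s)/(|r||s|) = 326/(20.88·20.83) ≈ 0.7494
θ = arccos(0.7494) ≈ 41.46°

41.46°


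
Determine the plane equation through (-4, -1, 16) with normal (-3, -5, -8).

The plane through P with normal n = (a, b, c) satisfies n·(r - P) = 0,
i.e. ax + by + cz = a·x₀ + b·y₀ + c·z₀.
d = (-3)·(-4) + (-5)·(-1) + (-8)·16
  = 12 + 5 - 128
  = -111
Equation: -3x - 5y - 8z = -111

-3x - 5y - 8z = -111


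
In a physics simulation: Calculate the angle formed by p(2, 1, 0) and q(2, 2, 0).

p·q = 2·2 + 1·2 + 0·0 = 4 + 2 + 0 = 6
|p| = √(2² + 1² + 0²) = √5 ≈ 2.236
|q| = √(2² + 2² + 0²) = √8 ≈ 2.828
cos θ = (p·q)/(|p||q|) = 6/(2.236·2.828) ≈ 0.9487
θ = arccos(0.9487) ≈ 18.43°

18.43°


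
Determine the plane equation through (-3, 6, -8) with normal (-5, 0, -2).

The plane through P with normal n = (a, b, c) satisfies n·(r - P) = 0,
i.e. ax + by + cz = a·x₀ + b·y₀ + c·z₀.
d = (-5)·(-3) + 0·6 + (-2)·(-8)
  = 15 + 0 + 16
  = 31
Equation: -5x - 2z = 31

-5x - 2z = 31


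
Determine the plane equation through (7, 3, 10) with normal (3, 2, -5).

The plane through P with normal n = (a, b, c) satisfies n·(r - P) = 0,
i.e. ax + by + cz = a·x₀ + b·y₀ + c·z₀.
d = 3·7 + 2·3 + (-5)·10
  = 21 + 6 - 50
  = -23
Equation: 3x + 2y - 5z = -23

3x + 2y - 5z = -23


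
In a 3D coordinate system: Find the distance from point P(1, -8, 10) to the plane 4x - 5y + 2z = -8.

distance = |a·x₀ + b·y₀ + c·z₀ - d| / √(a² + b² + c²)
  = |4·1 + (-5)·(-8) + 2·10 - (-8)| / √(4² + (-5)² + 2²)
  = |4 + 40 + 20 + 8| / √(16 + 25 + 4)
  = |72| / √45
  = 72 / 6.708
  ≈ 10.73

10.73


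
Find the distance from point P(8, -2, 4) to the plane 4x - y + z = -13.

distance = |a·x₀ + b·y₀ + c·z₀ - d| / √(a² + b² + c²)
  = |4·8 + (-1)·(-2) + 1·4 - (-13)| / √(4² + (-1)² + 1²)
  = |32 + 2 + 4 + 13| / √(16 + 1 + 1)
  = |51| / √18
  = 51 / 4.243
  ≈ 12.02

12.02


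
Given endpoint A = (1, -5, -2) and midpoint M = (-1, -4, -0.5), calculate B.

B = 2M - A
  = (2·(-1) - 1, 2·(-4) - (-5), 2·(-0.5) - (-2))
  = (-2 - 1, -8 + 5, -1 + 2)
  = (-3, -3, 1)

(-3, -3, 1)


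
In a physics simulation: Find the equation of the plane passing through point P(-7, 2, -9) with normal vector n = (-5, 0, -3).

The plane through P with normal n = (a, b, c) satisfies n·(r - P) = 0,
i.e. ax + by + cz = a·x₀ + b·y₀ + c·z₀.
d = (-5)·(-7) + 0·2 + (-3)·(-9)
  = 35 + 0 + 27
  = 62
Equation: -5x - 3z = 62

-5x - 3z = 62


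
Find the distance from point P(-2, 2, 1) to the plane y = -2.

distance = |a·x₀ + b·y₀ + c·z₀ - d| / √(a² + b² + c²)
  = |0·(-2) + 1·2 + 0·1 - (-2)| / √(0² + 1² + 0²)
  = |0 + 2 + 0 + 2| / √(0 + 1 + 0)
  = |4| / √1
  = 4 / 1
  ≈ 4

4


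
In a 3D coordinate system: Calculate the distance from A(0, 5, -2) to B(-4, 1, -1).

d = √[(x₂-x₁)² + (y₂-y₁)² + (z₂-z₁)²]
  = √[(-4)² + (-4)² + 1²]
  = √[16 + 16 + 1]
  = √33
  ≈ 5.745

5.745


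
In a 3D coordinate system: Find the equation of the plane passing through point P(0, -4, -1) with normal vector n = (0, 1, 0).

The plane through P with normal n = (a, b, c) satisfies n·(r - P) = 0,
i.e. ax + by + cz = a·x₀ + b·y₀ + c·z₀.
d = 0·0 + 1·(-4) + 0·(-1)
  = 0 - 4 + 0
  = -4
Equation: y = -4

y = -4


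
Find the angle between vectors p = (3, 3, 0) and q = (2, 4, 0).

p·q = 3·2 + 3·4 + 0·0 = 6 + 12 + 0 = 18
|p| = √(3² + 3² + 0²) = √18 ≈ 4.243
|q| = √(2² + 4² + 0²) = √20 ≈ 4.472
cos θ = (p·q)/(|p||q|) = 18/(4.243·4.472) ≈ 0.9487
θ = arccos(0.9487) ≈ 18.43°

18.43°


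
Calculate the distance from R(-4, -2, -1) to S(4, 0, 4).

d = √[(x₂-x₁)² + (y₂-y₁)² + (z₂-z₁)²]
  = √[8² + 2² + 5²]
  = √[64 + 4 + 25]
  = √93
  ≈ 9.644

9.644


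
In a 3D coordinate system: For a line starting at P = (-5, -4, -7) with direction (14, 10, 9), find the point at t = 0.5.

P(t) = P + t·d
  = (-5 + 14·0.5, -4 + 10·0.5, -7 + 9·0.5)
  = (-5 + 7, -4 + 5, -7 + 4.5)
  = (2, 1, -2.5)

(2, 1, -2.5)


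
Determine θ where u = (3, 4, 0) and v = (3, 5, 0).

u·v = 3·3 + 4·5 + 0·0 = 9 + 20 + 0 = 29
|u| = √(3² + 4² + 0²) = √25 ≈ 5
|v| = √(3² + 5² + 0²) = √34 ≈ 5.831
cos θ = (u·v)/(|u||v|) = 29/(5·5.831) ≈ 0.9947
θ = arccos(0.9947) ≈ 5.906°

5.906°


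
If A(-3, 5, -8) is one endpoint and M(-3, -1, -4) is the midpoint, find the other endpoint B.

B = 2M - A
  = (2·(-3) - (-3), 2·(-1) - 5, 2·(-4) - (-8))
  = (-6 + 3, -2 - 5, -8 + 8)
  = (-3, -7, 0)

(-3, -7, 0)


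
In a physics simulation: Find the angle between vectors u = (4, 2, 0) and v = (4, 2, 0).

u·v = 4·4 + 2·2 + 0·0 = 16 + 4 + 0 = 20
|u| = √(4² + 2² + 0²) = √20 ≈ 4.472
|v| = √(4² + 2² + 0²) = √20 ≈ 4.472
cos θ = (u·v)/(|u||v|) = 20/(4.472·4.472) ≈ 1
θ = arccos(1) ≈ 0°

0°


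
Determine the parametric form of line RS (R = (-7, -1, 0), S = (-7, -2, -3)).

Direction vector d = S - R = (-7 + 7, -2 + 1, -3 + 0) = (0, -1, -3)
Parametric form r = R + t·d:
x = -7, y = -1 - t, z = 0 - 3t

x = -7, y = -1 - t, z = 0 - 3t


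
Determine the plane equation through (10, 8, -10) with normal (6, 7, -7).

The plane through P with normal n = (a, b, c) satisfies n·(r - P) = 0,
i.e. ax + by + cz = a·x₀ + b·y₀ + c·z₀.
d = 6·10 + 7·8 + (-7)·(-10)
  = 60 + 56 + 70
  = 186
Equation: 6x + 7y - 7z = 186

6x + 7y - 7z = 186


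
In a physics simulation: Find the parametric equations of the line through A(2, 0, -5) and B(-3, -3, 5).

Direction vector d = B - A = (-3 - 2, -3 + 0, 5 + 5) = (-5, -3, 10)
Parametric form r = A + t·d:
x = 2 - 5t, y = 0 - 3t, z = -5 + 10t

x = 2 - 5t, y = 0 - 3t, z = -5 + 10t


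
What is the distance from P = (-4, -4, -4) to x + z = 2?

distance = |a·x₀ + b·y₀ + c·z₀ - d| / √(a² + b² + c²)
  = |1·(-4) + 0·(-4) + 1·(-4) - 2| / √(1² + 0² + 1²)
  = |-4 + 0 - 4 - 2| / √(1 + 0 + 1)
  = |-10| / √2
  = 10 / 1.414
  ≈ 7.071

7.071


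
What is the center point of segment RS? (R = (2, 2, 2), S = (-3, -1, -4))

M = ((x₁+x₂)/2, (y₁+y₂)/2, (z₁+z₂)/2)
  = ((2 - 3)/2, (2 - 1)/2, (2 - 4)/2)
  = (-1/2, 1/2, -2/2)
  = (-0.5, 0.5, -1)

(-0.5, 0.5, -1)


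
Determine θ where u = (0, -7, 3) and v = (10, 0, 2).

u·v = 0·10 + (-7)·0 + 3·2 = 0 + 0 + 6 = 6
|u| = √(0² + (-7)² + 3²) = √58 ≈ 7.616
|v| = √(10² + 0² + 2²) = √104 ≈ 10.2
cos θ = (u·v)/(|u||v|) = 6/(7.616·10.2) ≈ 0.07725
θ = arccos(0.07725) ≈ 85.57°

85.57°


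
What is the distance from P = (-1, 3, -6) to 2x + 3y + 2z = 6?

distance = |a·x₀ + b·y₀ + c·z₀ - d| / √(a² + b² + c²)
  = |2·(-1) + 3·3 + 2·(-6) - 6| / √(2² + 3² + 2²)
  = |-2 + 9 - 12 - 6| / √(4 + 9 + 4)
  = |-11| / √17
  = 11 / 4.123
  ≈ 2.668

2.668


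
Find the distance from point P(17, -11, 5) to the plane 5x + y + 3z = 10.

distance = |a·x₀ + b·y₀ + c·z₀ - d| / √(a² + b² + c²)
  = |5·17 + 1·(-11) + 3·5 - 10| / √(5² + 1² + 3²)
  = |85 - 11 + 15 - 10| / √(25 + 1 + 9)
  = |79| / √35
  = 79 / 5.916
  ≈ 13.35

13.35


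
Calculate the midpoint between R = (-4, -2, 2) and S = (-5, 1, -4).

M = ((x₁+x₂)/2, (y₁+y₂)/2, (z₁+z₂)/2)
  = ((-4 - 5)/2, (-2 + 1)/2, (2 - 4)/2)
  = (-9/2, -1/2, -2/2)
  = (-4.5, -0.5, -1)

(-4.5, -0.5, -1)


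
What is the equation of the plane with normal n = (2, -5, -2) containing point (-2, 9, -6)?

The plane through P with normal n = (a, b, c) satisfies n·(r - P) = 0,
i.e. ax + by + cz = a·x₀ + b·y₀ + c·z₀.
d = 2·(-2) + (-5)·9 + (-2)·(-6)
  = -4 - 45 + 12
  = -37
Equation: 2x - 5y - 2z = -37

2x - 5y - 2z = -37


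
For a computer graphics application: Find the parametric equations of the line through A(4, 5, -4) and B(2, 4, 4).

Direction vector d = B - A = (2 - 4, 4 - 5, 4 + 4) = (-2, -1, 8)
Parametric form r = A + t·d:
x = 4 - 2t, y = 5 - t, z = -4 + 8t

x = 4 - 2t, y = 5 - t, z = -4 + 8t


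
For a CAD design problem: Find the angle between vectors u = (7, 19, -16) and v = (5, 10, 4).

u·v = 7·5 + 19·10 + (-16)·4 = 35 + 190 - 64 = 161
|u| = √(7² + 19² + (-16)²) = √666 ≈ 25.81
|v| = √(5² + 10² + 4²) = √141 ≈ 11.87
cos θ = (u·v)/(|u||v|) = 161/(25.81·11.87) ≈ 0.5254
θ = arccos(0.5254) ≈ 58.31°

58.31°


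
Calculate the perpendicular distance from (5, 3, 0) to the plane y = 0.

distance = |a·x₀ + b·y₀ + c·z₀ - d| / √(a² + b² + c²)
  = |0·5 + 1·3 + 0·0 - 0| / √(0² + 1² + 0²)
  = |0 + 3 + 0 + 0| / √(0 + 1 + 0)
  = |3| / √1
  = 3 / 1
  ≈ 3

3


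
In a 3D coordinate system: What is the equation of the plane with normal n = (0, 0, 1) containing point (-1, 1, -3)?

The plane through P with normal n = (a, b, c) satisfies n·(r - P) = 0,
i.e. ax + by + cz = a·x₀ + b·y₀ + c·z₀.
d = 0·(-1) + 0·1 + 1·(-3)
  = 0 + 0 - 3
  = -3
Equation: z = -3

z = -3


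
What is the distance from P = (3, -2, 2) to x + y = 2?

distance = |a·x₀ + b·y₀ + c·z₀ - d| / √(a² + b² + c²)
  = |1·3 + 1·(-2) + 0·2 - 2| / √(1² + 1² + 0²)
  = |3 - 2 + 0 - 2| / √(1 + 1 + 0)
  = |-1| / √2
  = 1 / 1.414
  ≈ 0.7071

0.7071


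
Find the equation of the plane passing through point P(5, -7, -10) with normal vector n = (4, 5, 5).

The plane through P with normal n = (a, b, c) satisfies n·(r - P) = 0,
i.e. ax + by + cz = a·x₀ + b·y₀ + c·z₀.
d = 4·5 + 5·(-7) + 5·(-10)
  = 20 - 35 - 50
  = -65
Equation: 4x + 5y + 5z = -65

4x + 5y + 5z = -65


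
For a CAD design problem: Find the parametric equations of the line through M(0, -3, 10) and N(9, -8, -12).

Direction vector d = N - M = (9 + 0, -8 + 3, -12 - 10) = (9, -5, -22)
Parametric form r = M + t·d:
x = 0 + 9t, y = -3 - 5t, z = 10 - 22t

x = 0 + 9t, y = -3 - 5t, z = 10 - 22t


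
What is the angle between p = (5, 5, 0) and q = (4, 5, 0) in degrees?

p·q = 5·4 + 5·5 + 0·0 = 20 + 25 + 0 = 45
|p| = √(5² + 5² + 0²) = √50 ≈ 7.071
|q| = √(4² + 5² + 0²) = √41 ≈ 6.403
cos θ = (p·q)/(|p||q|) = 45/(7.071·6.403) ≈ 0.9939
θ = arccos(0.9939) ≈ 6.34°

6.34°


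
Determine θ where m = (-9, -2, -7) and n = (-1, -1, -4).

m·n = (-9)·(-1) + (-2)·(-1) + (-7)·(-4) = 9 + 2 + 28 = 39
|m| = √((-9)² + (-2)² + (-7)²) = √134 ≈ 11.58
|n| = √((-1)² + (-1)² + (-4)²) = √18 ≈ 4.243
cos θ = (m·n)/(|m||n|) = 39/(11.58·4.243) ≈ 0.7941
θ = arccos(0.7941) ≈ 37.43°

37.43°


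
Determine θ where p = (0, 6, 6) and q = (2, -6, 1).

p·q = 0·2 + 6·(-6) + 6·1 = 0 - 36 + 6 = -30
|p| = √(0² + 6² + 6²) = √72 ≈ 8.485
|q| = √(2² + (-6)² + 1²) = √41 ≈ 6.403
cos θ = (p·q)/(|p||q|) = -30/(8.485·6.403) ≈ -0.5522
θ = arccos(-0.5522) ≈ 123.5°

123.5°


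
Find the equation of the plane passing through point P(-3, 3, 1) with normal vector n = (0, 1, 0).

The plane through P with normal n = (a, b, c) satisfies n·(r - P) = 0,
i.e. ax + by + cz = a·x₀ + b·y₀ + c·z₀.
d = 0·(-3) + 1·3 + 0·1
  = 0 + 3 + 0
  = 3
Equation: y = 3

y = 3


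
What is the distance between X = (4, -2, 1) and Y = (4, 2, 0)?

d = √[(x₂-x₁)² + (y₂-y₁)² + (z₂-z₁)²]
  = √[0² + 4² + (-1)²]
  = √[0 + 16 + 1]
  = √17
  ≈ 4.123

4.123


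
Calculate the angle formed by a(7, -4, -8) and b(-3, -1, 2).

a·b = 7·(-3) + (-4)·(-1) + (-8)·2 = -21 + 4 - 16 = -33
|a| = √(7² + (-4)² + (-8)²) = √129 ≈ 11.36
|b| = √((-3)² + (-1)² + 2²) = √14 ≈ 3.742
cos θ = (a·b)/(|a||b|) = -33/(11.36·3.742) ≈ -0.7765
θ = arccos(-0.7765) ≈ 140.9°

140.9°


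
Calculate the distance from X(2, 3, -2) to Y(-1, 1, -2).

d = √[(x₂-x₁)² + (y₂-y₁)² + (z₂-z₁)²]
  = √[(-3)² + (-2)² + 0²]
  = √[9 + 4 + 0]
  = √13
  ≈ 3.606

3.606


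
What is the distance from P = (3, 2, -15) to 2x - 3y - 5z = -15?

distance = |a·x₀ + b·y₀ + c·z₀ - d| / √(a² + b² + c²)
  = |2·3 + (-3)·2 + (-5)·(-15) - (-15)| / √(2² + (-3)² + (-5)²)
  = |6 - 6 + 75 + 15| / √(4 + 9 + 25)
  = |90| / √38
  = 90 / 6.164
  ≈ 14.6

14.6


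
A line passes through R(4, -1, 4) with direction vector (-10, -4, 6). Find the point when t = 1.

P(t) = R + t·d
  = (4 + (-10)·1, -1 + (-4)·1, 4 + 6·1)
  = (4 - 10, -1 - 4, 4 + 6)
  = (-6, -5, 10)

(-6, -5, 10)


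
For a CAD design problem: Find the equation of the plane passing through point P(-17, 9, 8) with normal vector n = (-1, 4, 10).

The plane through P with normal n = (a, b, c) satisfies n·(r - P) = 0,
i.e. ax + by + cz = a·x₀ + b·y₀ + c·z₀.
d = (-1)·(-17) + 4·9 + 10·8
  = 17 + 36 + 80
  = 133
Equation: -x + 4y + 10z = 133

-x + 4y + 10z = 133


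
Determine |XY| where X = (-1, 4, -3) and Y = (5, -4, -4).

d = √[(x₂-x₁)² + (y₂-y₁)² + (z₂-z₁)²]
  = √[6² + (-8)² + (-1)²]
  = √[36 + 64 + 1]
  = √101
  ≈ 10.05

10.05


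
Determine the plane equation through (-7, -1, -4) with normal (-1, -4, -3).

The plane through P with normal n = (a, b, c) satisfies n·(r - P) = 0,
i.e. ax + by + cz = a·x₀ + b·y₀ + c·z₀.
d = (-1)·(-7) + (-4)·(-1) + (-3)·(-4)
  = 7 + 4 + 12
  = 23
Equation: -x - 4y - 3z = 23

-x - 4y - 3z = 23


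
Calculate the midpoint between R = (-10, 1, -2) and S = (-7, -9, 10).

M = ((x₁+x₂)/2, (y₁+y₂)/2, (z₁+z₂)/2)
  = ((-10 - 7)/2, (1 - 9)/2, (-2 + 10)/2)
  = (-17/2, -8/2, 8/2)
  = (-8.5, -4, 4)

(-8.5, -4, 4)


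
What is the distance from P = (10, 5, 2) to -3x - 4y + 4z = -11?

distance = |a·x₀ + b·y₀ + c·z₀ - d| / √(a² + b² + c²)
  = |(-3)·10 + (-4)·5 + 4·2 - (-11)| / √((-3)² + (-4)² + 4²)
  = |-30 - 20 + 8 + 11| / √(9 + 16 + 16)
  = |-31| / √41
  = 31 / 6.403
  ≈ 4.841

4.841


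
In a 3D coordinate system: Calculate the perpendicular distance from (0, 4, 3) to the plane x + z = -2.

distance = |a·x₀ + b·y₀ + c·z₀ - d| / √(a² + b² + c²)
  = |1·0 + 0·4 + 1·3 - (-2)| / √(1² + 0² + 1²)
  = |0 + 0 + 3 + 2| / √(1 + 0 + 1)
  = |5| / √2
  = 5 / 1.414
  ≈ 3.536

3.536


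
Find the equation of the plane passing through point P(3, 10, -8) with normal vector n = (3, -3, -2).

The plane through P with normal n = (a, b, c) satisfies n·(r - P) = 0,
i.e. ax + by + cz = a·x₀ + b·y₀ + c·z₀.
d = 3·3 + (-3)·10 + (-2)·(-8)
  = 9 - 30 + 16
  = -5
Equation: 3x - 3y - 2z = -5

3x - 3y - 2z = -5


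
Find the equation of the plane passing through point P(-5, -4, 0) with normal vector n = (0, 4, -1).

The plane through P with normal n = (a, b, c) satisfies n·(r - P) = 0,
i.e. ax + by + cz = a·x₀ + b·y₀ + c·z₀.
d = 0·(-5) + 4·(-4) + (-1)·0
  = 0 - 16 + 0
  = -16
Equation: 4y - z = -16

4y - z = -16


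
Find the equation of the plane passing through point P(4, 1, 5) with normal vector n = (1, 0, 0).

The plane through P with normal n = (a, b, c) satisfies n·(r - P) = 0,
i.e. ax + by + cz = a·x₀ + b·y₀ + c·z₀.
d = 1·4 + 0·1 + 0·5
  = 4 + 0 + 0
  = 4
Equation: x = 4

x = 4


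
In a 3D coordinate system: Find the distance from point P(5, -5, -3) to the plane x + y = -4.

distance = |a·x₀ + b·y₀ + c·z₀ - d| / √(a² + b² + c²)
  = |1·5 + 1·(-5) + 0·(-3) - (-4)| / √(1² + 1² + 0²)
  = |5 - 5 + 0 + 4| / √(1 + 1 + 0)
  = |4| / √2
  = 4 / 1.414
  ≈ 2.828

2.828


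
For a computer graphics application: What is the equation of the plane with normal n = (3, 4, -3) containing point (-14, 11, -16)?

The plane through P with normal n = (a, b, c) satisfies n·(r - P) = 0,
i.e. ax + by + cz = a·x₀ + b·y₀ + c·z₀.
d = 3·(-14) + 4·11 + (-3)·(-16)
  = -42 + 44 + 48
  = 50
Equation: 3x + 4y - 3z = 50

3x + 4y - 3z = 50


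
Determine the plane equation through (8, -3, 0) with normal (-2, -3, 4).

The plane through P with normal n = (a, b, c) satisfies n·(r - P) = 0,
i.e. ax + by + cz = a·x₀ + b·y₀ + c·z₀.
d = (-2)·8 + (-3)·(-3) + 4·0
  = -16 + 9 + 0
  = -7
Equation: -2x - 3y + 4z = -7

-2x - 3y + 4z = -7


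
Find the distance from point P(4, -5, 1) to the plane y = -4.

distance = |a·x₀ + b·y₀ + c·z₀ - d| / √(a² + b² + c²)
  = |0·4 + 1·(-5) + 0·1 - (-4)| / √(0² + 1² + 0²)
  = |0 - 5 + 0 + 4| / √(0 + 1 + 0)
  = |-1| / √1
  = 1 / 1
  ≈ 1

1


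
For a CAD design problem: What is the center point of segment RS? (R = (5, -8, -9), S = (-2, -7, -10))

M = ((x₁+x₂)/2, (y₁+y₂)/2, (z₁+z₂)/2)
  = ((5 - 2)/2, (-8 - 7)/2, (-9 - 10)/2)
  = (3/2, -15/2, -19/2)
  = (1.5, -7.5, -9.5)

(1.5, -7.5, -9.5)


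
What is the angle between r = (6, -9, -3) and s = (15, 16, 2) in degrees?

r·s = 6·15 + (-9)·16 + (-3)·2 = 90 - 144 - 6 = -60
|r| = √(6² + (-9)² + (-3)²) = √126 ≈ 11.22
|s| = √(15² + 16² + 2²) = √485 ≈ 22.02
cos θ = (r·s)/(|r||s|) = -60/(11.22·22.02) ≈ -0.2427
θ = arccos(-0.2427) ≈ 104°

104°


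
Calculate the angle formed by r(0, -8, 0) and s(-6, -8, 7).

r·s = 0·(-6) + (-8)·(-8) + 0·7 = 0 + 64 + 0 = 64
|r| = √(0² + (-8)² + 0²) = √64 ≈ 8
|s| = √((-6)² + (-8)² + 7²) = √149 ≈ 12.21
cos θ = (r·s)/(|r||s|) = 64/(8·12.21) ≈ 0.6554
θ = arccos(0.6554) ≈ 49.05°

49.05°


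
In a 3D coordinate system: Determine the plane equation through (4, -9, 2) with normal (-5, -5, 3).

The plane through P with normal n = (a, b, c) satisfies n·(r - P) = 0,
i.e. ax + by + cz = a·x₀ + b·y₀ + c·z₀.
d = (-5)·4 + (-5)·(-9) + 3·2
  = -20 + 45 + 6
  = 31
Equation: -5x - 5y + 3z = 31

-5x - 5y + 3z = 31


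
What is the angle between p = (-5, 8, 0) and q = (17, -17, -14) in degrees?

p·q = (-5)·17 + 8·(-17) + 0·(-14) = -85 - 136 + 0 = -221
|p| = √((-5)² + 8² + 0²) = √89 ≈ 9.434
|q| = √(17² + (-17)² + (-14)²) = √774 ≈ 27.82
cos θ = (p·q)/(|p||q|) = -221/(9.434·27.82) ≈ -0.842
θ = arccos(-0.842) ≈ 147.4°

147.4°


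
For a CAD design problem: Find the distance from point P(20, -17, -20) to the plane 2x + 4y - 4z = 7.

distance = |a·x₀ + b·y₀ + c·z₀ - d| / √(a² + b² + c²)
  = |2·20 + 4·(-17) + (-4)·(-20) - 7| / √(2² + 4² + (-4)²)
  = |40 - 68 + 80 - 7| / √(4 + 16 + 16)
  = |45| / √36
  = 45 / 6
  ≈ 7.5

7.5


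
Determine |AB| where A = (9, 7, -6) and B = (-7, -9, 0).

d = √[(x₂-x₁)² + (y₂-y₁)² + (z₂-z₁)²]
  = √[(-16)² + (-16)² + 6²]
  = √[256 + 256 + 36]
  = √548
  ≈ 23.41

23.41


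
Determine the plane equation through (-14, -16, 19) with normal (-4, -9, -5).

The plane through P with normal n = (a, b, c) satisfies n·(r - P) = 0,
i.e. ax + by + cz = a·x₀ + b·y₀ + c·z₀.
d = (-4)·(-14) + (-9)·(-16) + (-5)·19
  = 56 + 144 - 95
  = 105
Equation: -4x - 9y - 5z = 105

-4x - 9y - 5z = 105


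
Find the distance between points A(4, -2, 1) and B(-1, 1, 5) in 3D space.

d = √[(x₂-x₁)² + (y₂-y₁)² + (z₂-z₁)²]
  = √[(-5)² + 3² + 4²]
  = √[25 + 9 + 16]
  = √50
  ≈ 7.071

7.071


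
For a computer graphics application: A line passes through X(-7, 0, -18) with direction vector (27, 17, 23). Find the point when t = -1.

P(t) = X + t·d
  = (-7 + 27·(-1), 0 + 17·(-1), -18 + 23·(-1))
  = (-7 - 27, 0 - 17, -18 - 23)
  = (-34, -17, -41)

(-34, -17, -41)


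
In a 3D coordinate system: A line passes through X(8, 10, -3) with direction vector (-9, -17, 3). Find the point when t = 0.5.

P(t) = X + t·d
  = (8 + (-9)·0.5, 10 + (-17)·0.5, -3 + 3·0.5)
  = (8 - 4.5, 10 - 8.5, -3 + 1.5)
  = (3.5, 1.5, -1.5)

(3.5, 1.5, -1.5)


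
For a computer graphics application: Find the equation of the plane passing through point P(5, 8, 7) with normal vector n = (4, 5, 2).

The plane through P with normal n = (a, b, c) satisfies n·(r - P) = 0,
i.e. ax + by + cz = a·x₀ + b·y₀ + c·z₀.
d = 4·5 + 5·8 + 2·7
  = 20 + 40 + 14
  = 74
Equation: 4x + 5y + 2z = 74

4x + 5y + 2z = 74


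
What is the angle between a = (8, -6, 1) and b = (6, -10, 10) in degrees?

a·b = 8·6 + (-6)·(-10) + 1·10 = 48 + 60 + 10 = 118
|a| = √(8² + (-6)² + 1²) = √101 ≈ 10.05
|b| = √(6² + (-10)² + 10²) = √236 ≈ 15.36
cos θ = (a·b)/(|a||b|) = 118/(10.05·15.36) ≈ 0.7643
θ = arccos(0.7643) ≈ 40.16°

40.16°


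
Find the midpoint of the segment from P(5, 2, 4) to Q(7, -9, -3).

M = ((x₁+x₂)/2, (y₁+y₂)/2, (z₁+z₂)/2)
  = ((5 + 7)/2, (2 - 9)/2, (4 - 3)/2)
  = (12/2, -7/2, 1/2)
  = (6, -3.5, 0.5)

(6, -3.5, 0.5)


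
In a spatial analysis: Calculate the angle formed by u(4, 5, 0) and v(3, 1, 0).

u·v = 4·3 + 5·1 + 0·0 = 12 + 5 + 0 = 17
|u| = √(4² + 5² + 0²) = √41 ≈ 6.403
|v| = √(3² + 1² + 0²) = √10 ≈ 3.162
cos θ = (u·v)/(|u||v|) = 17/(6.403·3.162) ≈ 0.8396
θ = arccos(0.8396) ≈ 32.91°

32.91°


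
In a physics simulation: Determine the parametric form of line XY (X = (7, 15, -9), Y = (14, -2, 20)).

Direction vector d = Y - X = (14 - 7, -2 - 15, 20 + 9) = (7, -17, 29)
Parametric form r = X + t·d:
x = 7 + 7t, y = 15 - 17t, z = -9 + 29t

x = 7 + 7t, y = 15 - 17t, z = -9 + 29t


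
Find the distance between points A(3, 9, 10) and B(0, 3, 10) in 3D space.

d = √[(x₂-x₁)² + (y₂-y₁)² + (z₂-z₁)²]
  = √[(-3)² + (-6)² + 0²]
  = √[9 + 36 + 0]
  = √45
  ≈ 6.708

6.708


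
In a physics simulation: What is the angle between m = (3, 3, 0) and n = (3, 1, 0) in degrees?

m·n = 3·3 + 3·1 + 0·0 = 9 + 3 + 0 = 12
|m| = √(3² + 3² + 0²) = √18 ≈ 4.243
|n| = √(3² + 1² + 0²) = √10 ≈ 3.162
cos θ = (m·n)/(|m||n|) = 12/(4.243·3.162) ≈ 0.8944
θ = arccos(0.8944) ≈ 26.57°

26.57°


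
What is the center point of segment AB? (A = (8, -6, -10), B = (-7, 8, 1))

M = ((x₁+x₂)/2, (y₁+y₂)/2, (z₁+z₂)/2)
  = ((8 - 7)/2, (-6 + 8)/2, (-10 + 1)/2)
  = (1/2, 2/2, -9/2)
  = (0.5, 1, -4.5)

(0.5, 1, -4.5)


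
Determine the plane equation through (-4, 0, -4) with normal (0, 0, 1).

The plane through P with normal n = (a, b, c) satisfies n·(r - P) = 0,
i.e. ax + by + cz = a·x₀ + b·y₀ + c·z₀.
d = 0·(-4) + 0·0 + 1·(-4)
  = 0 + 0 - 4
  = -4
Equation: z = -4

z = -4


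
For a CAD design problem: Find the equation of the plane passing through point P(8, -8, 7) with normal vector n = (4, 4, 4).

The plane through P with normal n = (a, b, c) satisfies n·(r - P) = 0,
i.e. ax + by + cz = a·x₀ + b·y₀ + c·z₀.
d = 4·8 + 4·(-8) + 4·7
  = 32 - 32 + 28
  = 28
Equation: 4x + 4y + 4z = 28

4x + 4y + 4z = 28


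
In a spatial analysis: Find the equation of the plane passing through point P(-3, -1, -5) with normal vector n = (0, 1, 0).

The plane through P with normal n = (a, b, c) satisfies n·(r - P) = 0,
i.e. ax + by + cz = a·x₀ + b·y₀ + c·z₀.
d = 0·(-3) + 1·(-1) + 0·(-5)
  = 0 - 1 + 0
  = -1
Equation: y = -1

y = -1


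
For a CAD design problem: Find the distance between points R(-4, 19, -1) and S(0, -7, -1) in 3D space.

d = √[(x₂-x₁)² + (y₂-y₁)² + (z₂-z₁)²]
  = √[4² + (-26)² + 0²]
  = √[16 + 676 + 0]
  = √692
  ≈ 26.31

26.31


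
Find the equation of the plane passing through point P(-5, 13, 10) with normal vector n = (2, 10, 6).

The plane through P with normal n = (a, b, c) satisfies n·(r - P) = 0,
i.e. ax + by + cz = a·x₀ + b·y₀ + c·z₀.
d = 2·(-5) + 10·13 + 6·10
  = -10 + 130 + 60
  = 180
Equation: 2x + 10y + 6z = 180

2x + 10y + 6z = 180


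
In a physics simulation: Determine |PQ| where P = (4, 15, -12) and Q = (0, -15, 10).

d = √[(x₂-x₁)² + (y₂-y₁)² + (z₂-z₁)²]
  = √[(-4)² + (-30)² + 22²]
  = √[16 + 900 + 484]
  = √1400
  ≈ 37.42

37.42


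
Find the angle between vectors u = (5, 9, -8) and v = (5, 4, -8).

u·v = 5·5 + 9·4 + (-8)·(-8) = 25 + 36 + 64 = 125
|u| = √(5² + 9² + (-8)²) = √170 ≈ 13.04
|v| = √(5² + 4² + (-8)²) = √105 ≈ 10.25
cos θ = (u·v)/(|u||v|) = 125/(13.04·10.25) ≈ 0.9356
θ = arccos(0.9356) ≈ 20.67°

20.67°


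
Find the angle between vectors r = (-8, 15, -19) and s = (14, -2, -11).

r·s = (-8)·14 + 15·(-2) + (-19)·(-11) = -112 - 30 + 209 = 67
|r| = √((-8)² + 15² + (-19)²) = √650 ≈ 25.5
|s| = √(14² + (-2)² + (-11)²) = √321 ≈ 17.92
cos θ = (r·s)/(|r||s|) = 67/(25.5·17.92) ≈ 0.1467
θ = arccos(0.1467) ≈ 81.57°

81.57°


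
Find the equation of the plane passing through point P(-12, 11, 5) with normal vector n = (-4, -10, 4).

The plane through P with normal n = (a, b, c) satisfies n·(r - P) = 0,
i.e. ax + by + cz = a·x₀ + b·y₀ + c·z₀.
d = (-4)·(-12) + (-10)·11 + 4·5
  = 48 - 110 + 20
  = -42
Equation: -4x - 10y + 4z = -42

-4x - 10y + 4z = -42


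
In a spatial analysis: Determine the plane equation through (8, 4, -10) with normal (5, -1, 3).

The plane through P with normal n = (a, b, c) satisfies n·(r - P) = 0,
i.e. ax + by + cz = a·x₀ + b·y₀ + c·z₀.
d = 5·8 + (-1)·4 + 3·(-10)
  = 40 - 4 - 30
  = 6
Equation: 5x - y + 3z = 6

5x - y + 3z = 6


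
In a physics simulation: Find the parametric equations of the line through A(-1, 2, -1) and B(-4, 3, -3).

Direction vector d = B - A = (-4 + 1, 3 - 2, -3 + 1) = (-3, 1, -2)
Parametric form r = A + t·d:
x = -1 - 3t, y = 2 + t, z = -1 - 2t

x = -1 - 3t, y = 2 + t, z = -1 - 2t


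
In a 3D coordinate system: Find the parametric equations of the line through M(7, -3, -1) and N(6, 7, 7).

Direction vector d = N - M = (6 - 7, 7 + 3, 7 + 1) = (-1, 10, 8)
Parametric form r = M + t·d:
x = 7 - t, y = -3 + 10t, z = -1 + 8t

x = 7 - t, y = -3 + 10t, z = -1 + 8t


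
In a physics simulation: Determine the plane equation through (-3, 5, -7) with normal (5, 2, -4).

The plane through P with normal n = (a, b, c) satisfies n·(r - P) = 0,
i.e. ax + by + cz = a·x₀ + b·y₀ + c·z₀.
d = 5·(-3) + 2·5 + (-4)·(-7)
  = -15 + 10 + 28
  = 23
Equation: 5x + 2y - 4z = 23

5x + 2y - 4z = 23


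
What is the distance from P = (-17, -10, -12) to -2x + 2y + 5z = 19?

distance = |a·x₀ + b·y₀ + c·z₀ - d| / √(a² + b² + c²)
  = |(-2)·(-17) + 2·(-10) + 5·(-12) - 19| / √((-2)² + 2² + 5²)
  = |34 - 20 - 60 - 19| / √(4 + 4 + 25)
  = |-65| / √33
  = 65 / 5.745
  ≈ 11.32

11.32


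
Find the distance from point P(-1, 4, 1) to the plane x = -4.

distance = |a·x₀ + b·y₀ + c·z₀ - d| / √(a² + b² + c²)
  = |1·(-1) + 0·4 + 0·1 - (-4)| / √(1² + 0² + 0²)
  = |-1 + 0 + 0 + 4| / √(1 + 0 + 0)
  = |3| / √1
  = 3 / 1
  ≈ 3

3


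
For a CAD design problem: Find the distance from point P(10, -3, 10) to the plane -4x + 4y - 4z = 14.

distance = |a·x₀ + b·y₀ + c·z₀ - d| / √(a² + b² + c²)
  = |(-4)·10 + 4·(-3) + (-4)·10 - 14| / √((-4)² + 4² + (-4)²)
  = |-40 - 12 - 40 - 14| / √(16 + 16 + 16)
  = |-106| / √48
  = 106 / 6.928
  ≈ 15.3

15.3


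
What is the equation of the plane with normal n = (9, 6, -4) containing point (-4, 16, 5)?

The plane through P with normal n = (a, b, c) satisfies n·(r - P) = 0,
i.e. ax + by + cz = a·x₀ + b·y₀ + c·z₀.
d = 9·(-4) + 6·16 + (-4)·5
  = -36 + 96 - 20
  = 40
Equation: 9x + 6y - 4z = 40

9x + 6y - 4z = 40


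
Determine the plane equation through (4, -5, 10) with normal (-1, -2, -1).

The plane through P with normal n = (a, b, c) satisfies n·(r - P) = 0,
i.e. ax + by + cz = a·x₀ + b·y₀ + c·z₀.
d = (-1)·4 + (-2)·(-5) + (-1)·10
  = -4 + 10 - 10
  = -4
Equation: -x - 2y - z = -4

-x - 2y - z = -4


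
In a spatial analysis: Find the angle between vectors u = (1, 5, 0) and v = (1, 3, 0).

u·v = 1·1 + 5·3 + 0·0 = 1 + 15 + 0 = 16
|u| = √(1² + 5² + 0²) = √26 ≈ 5.099
|v| = √(1² + 3² + 0²) = √10 ≈ 3.162
cos θ = (u·v)/(|u||v|) = 16/(5.099·3.162) ≈ 0.9923
θ = arccos(0.9923) ≈ 7.125°

7.125°


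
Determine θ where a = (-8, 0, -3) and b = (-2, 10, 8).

a·b = (-8)·(-2) + 0·10 + (-3)·8 = 16 + 0 - 24 = -8
|a| = √((-8)² + 0² + (-3)²) = √73 ≈ 8.544
|b| = √((-2)² + 10² + 8²) = √168 ≈ 12.96
cos θ = (a·b)/(|a||b|) = -8/(8.544·12.96) ≈ -0.07224
θ = arccos(-0.07224) ≈ 94.14°

94.14°


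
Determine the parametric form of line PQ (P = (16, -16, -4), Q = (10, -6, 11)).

Direction vector d = Q - P = (10 - 16, -6 + 16, 11 + 4) = (-6, 10, 15)
Parametric form r = P + t·d:
x = 16 - 6t, y = -16 + 10t, z = -4 + 15t

x = 16 - 6t, y = -16 + 10t, z = -4 + 15t


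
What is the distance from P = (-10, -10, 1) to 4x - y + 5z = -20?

distance = |a·x₀ + b·y₀ + c·z₀ - d| / √(a² + b² + c²)
  = |4·(-10) + (-1)·(-10) + 5·1 - (-20)| / √(4² + (-1)² + 5²)
  = |-40 + 10 + 5 + 20| / √(16 + 1 + 25)
  = |-5| / √42
  = 5 / 6.481
  ≈ 0.7715

0.7715


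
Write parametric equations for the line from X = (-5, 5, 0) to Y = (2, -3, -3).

Direction vector d = Y - X = (2 + 5, -3 - 5, -3 + 0) = (7, -8, -3)
Parametric form r = X + t·d:
x = -5 + 7t, y = 5 - 8t, z = 0 - 3t

x = -5 + 7t, y = 5 - 8t, z = 0 - 3t


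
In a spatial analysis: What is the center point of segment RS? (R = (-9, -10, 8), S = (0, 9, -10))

M = ((x₁+x₂)/2, (y₁+y₂)/2, (z₁+z₂)/2)
  = ((-9 + 0)/2, (-10 + 9)/2, (8 - 10)/2)
  = (-9/2, -1/2, -2/2)
  = (-4.5, -0.5, -1)

(-4.5, -0.5, -1)


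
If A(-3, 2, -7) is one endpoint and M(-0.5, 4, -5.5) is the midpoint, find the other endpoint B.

B = 2M - A
  = (2·(-0.5) - (-3), 2·4 - 2, 2·(-5.5) - (-7))
  = (-1 + 3, 8 - 2, -11 + 7)
  = (2, 6, -4)

(2, 6, -4)


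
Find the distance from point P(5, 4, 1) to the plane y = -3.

distance = |a·x₀ + b·y₀ + c·z₀ - d| / √(a² + b² + c²)
  = |0·5 + 1·4 + 0·1 - (-3)| / √(0² + 1² + 0²)
  = |0 + 4 + 0 + 3| / √(0 + 1 + 0)
  = |7| / √1
  = 7 / 1
  ≈ 7

7


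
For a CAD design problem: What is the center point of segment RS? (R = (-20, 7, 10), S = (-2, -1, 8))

M = ((x₁+x₂)/2, (y₁+y₂)/2, (z₁+z₂)/2)
  = ((-20 - 2)/2, (7 - 1)/2, (10 + 8)/2)
  = (-22/2, 6/2, 18/2)
  = (-11, 3, 9)

(-11, 3, 9)


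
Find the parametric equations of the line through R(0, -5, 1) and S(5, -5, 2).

Direction vector d = S - R = (5 + 0, -5 + 5, 2 - 1) = (5, 0, 1)
Parametric form r = R + t·d:
x = 0 + 5t, y = -5, z = 1 + t

x = 0 + 5t, y = -5, z = 1 + t


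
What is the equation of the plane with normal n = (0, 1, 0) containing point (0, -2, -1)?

The plane through P with normal n = (a, b, c) satisfies n·(r - P) = 0,
i.e. ax + by + cz = a·x₀ + b·y₀ + c·z₀.
d = 0·0 + 1·(-2) + 0·(-1)
  = 0 - 2 + 0
  = -2
Equation: y = -2

y = -2


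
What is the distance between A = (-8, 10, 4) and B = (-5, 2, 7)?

d = √[(x₂-x₁)² + (y₂-y₁)² + (z₂-z₁)²]
  = √[3² + (-8)² + 3²]
  = √[9 + 64 + 9]
  = √82
  ≈ 9.055

9.055


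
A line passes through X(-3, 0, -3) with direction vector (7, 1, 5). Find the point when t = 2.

P(t) = X + t·d
  = (-3 + 7·2, 0 + 1·2, -3 + 5·2)
  = (-3 + 14, 0 + 2, -3 + 10)
  = (11, 2, 7)

(11, 2, 7)
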